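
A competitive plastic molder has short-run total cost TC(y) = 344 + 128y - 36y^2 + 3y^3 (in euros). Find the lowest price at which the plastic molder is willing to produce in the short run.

The firm shuts down when price falls below the minimum of average variable cost. AVC = VC/y = 128 - 36y + 3y^2.
At the minimum of AVC, MC = AVC. MC = 128 - 72y + 9y^2; setting MC = AVC gives 6y^2 - 36y = 0, so y = 6. min AVC = 20.
For P < €20 the firm produces nothing.

€20 per unit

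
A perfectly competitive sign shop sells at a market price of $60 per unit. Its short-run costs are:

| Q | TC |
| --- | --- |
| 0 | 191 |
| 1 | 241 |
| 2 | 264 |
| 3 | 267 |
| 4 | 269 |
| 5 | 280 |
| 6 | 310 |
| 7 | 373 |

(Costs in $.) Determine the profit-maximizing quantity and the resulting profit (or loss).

Q = 6; profit = $50

Tabulate TR − TC: Q=0: -191; Q=1: -181; Q=2: -144; Q=3: -87; Q=4: -29; Q=5: 20; Q=6: 50; Q=7: 47.
Profit is maximized at Q = 6. AVC there is 119/6 = $19.83 ≤ P, so producing beats shutting down (which would give -$191).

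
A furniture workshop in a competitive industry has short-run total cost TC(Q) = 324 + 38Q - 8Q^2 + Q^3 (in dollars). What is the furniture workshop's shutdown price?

$22 per unit

Short-run supply begins at min AVC. From VC = 38Q - 8Q^2 + Q^3, AVC = 38 - 8Q + Q^2.
At the minimum of AVC, MC = AVC. MC = 38 - 16Q + 3Q^2; setting MC = AVC gives 2Q^2 - 8Q = 0, so Q = 4. min AVC = 22.
So the shutdown price is $22.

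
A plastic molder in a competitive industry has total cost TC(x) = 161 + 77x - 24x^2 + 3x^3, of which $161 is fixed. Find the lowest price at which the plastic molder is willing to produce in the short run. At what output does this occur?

The firm shuts down when price falls below the minimum of average variable cost. AVC = VC/x = 77 - 24x + 3x^2.
At the minimum of AVC, MC = AVC. MC = 77 - 48x + 9x^2; setting MC = AVC gives 6x^2 - 24x = 0, so x = 4. min AVC = 29.
The firm shuts down for any P below $29.

$29 per unit, at x = 4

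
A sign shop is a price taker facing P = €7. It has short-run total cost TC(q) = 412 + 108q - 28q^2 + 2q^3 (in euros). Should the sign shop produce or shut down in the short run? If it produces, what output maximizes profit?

Shut down

From TC, MC = TC'(q) = 108 - 56q + 6q^2 and AVC = VC/q = 108 - 28q + 2q^2.
The AVC parabola has its vertex at q = 28/4 = 7, where AVC = 108 - 28·7 + 2·7^2 = €10.
With P < min AVC (€7 < €10), every unit sold adds to the loss.
The firm minimizes its loss by shutting down and losing only its fixed cost of €412.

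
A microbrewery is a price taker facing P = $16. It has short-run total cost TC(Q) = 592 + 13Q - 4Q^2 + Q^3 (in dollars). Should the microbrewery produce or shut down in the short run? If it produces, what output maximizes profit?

From TC, MC = TC'(Q) = 13 - 8Q + 3Q^2 and AVC = VC/Q = 13 - 4Q + Q^2.
AVC is minimized where dAVC/dQ = -4 + 2Q = 0, at Q = 2; min AVC = 13 - 4·2 + 2^2 = $9.
Since P = $16 ≥ min AVC = $9, price covers variable cost and the firm should produce.
Solving P = MC: -3 - 8Q + 3Q^2 = 0 ⇒ Q = -1/3 or 3. On the upward-sloping branch, Q* = 3.
Check: AVC at Q = 3 is $10 ≤ P, so revenue covers variable cost.
Profit = P·Q − TC = 16·3 − 622 = -$574, a loss, but smaller than the $592 fixed cost the firm would lose by shutting down.

Produce at Q = 3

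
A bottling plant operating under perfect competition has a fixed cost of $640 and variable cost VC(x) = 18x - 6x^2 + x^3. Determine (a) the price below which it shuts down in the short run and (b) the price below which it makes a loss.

Shutdown price = $9; break-even price = $114

AVC = 18 - 6x + x^2; minimized at x = 3, giving min AVC = $9. That is the shutdown price.
ATC = 640/x + 18 - 6x + x^2. Setting dATC/dx = −640/x^2 − 6 + 2x = 0 gives x = 8 (since 2·8^3 − 6·8^2 = 640).
min ATC = 640/8 + 18 − 6·8 + 8^2 = $114. That is the break-even price.
Between these two prices the firm operates at a loss; above $114 it earns a profit.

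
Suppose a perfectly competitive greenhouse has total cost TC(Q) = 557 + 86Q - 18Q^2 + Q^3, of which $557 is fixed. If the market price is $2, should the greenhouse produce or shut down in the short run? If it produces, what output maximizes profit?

Strip out fixed cost: VC = 86Q - 18Q^2 + Q^3. Then AVC = 86 - 18Q + Q^2 and MC = 86 - 36Q + 3Q^2.
AVC hits its minimum where MC = AVC, at Q = 9, giving min AVC = 86 - 18·9 + 9^2 = $5.
With P < min AVC ($2 < $5), every unit sold adds to the loss.
Shutting down limits the loss to fixed cost, $557.

Shut down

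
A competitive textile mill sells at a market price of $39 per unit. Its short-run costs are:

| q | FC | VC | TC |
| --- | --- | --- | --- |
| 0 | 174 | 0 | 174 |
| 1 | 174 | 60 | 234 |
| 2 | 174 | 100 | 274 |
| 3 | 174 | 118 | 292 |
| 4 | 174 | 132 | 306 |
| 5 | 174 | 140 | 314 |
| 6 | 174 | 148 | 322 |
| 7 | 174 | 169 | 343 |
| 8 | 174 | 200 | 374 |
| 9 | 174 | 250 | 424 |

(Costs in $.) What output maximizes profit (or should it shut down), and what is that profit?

Compute π = P·q − TC at each output: q=0: -174; q=1: -195; q=2: -196; q=3: -175; q=4: -150; q=5: -119; q=6: -88; q=7: -70; q=8: -62; q=9: -73.
Profit is maximized at q = 8. AVC there is 200/8 = $25 ≤ P, so producing beats shutting down (which would give -$174).

q = 8; profit = -$62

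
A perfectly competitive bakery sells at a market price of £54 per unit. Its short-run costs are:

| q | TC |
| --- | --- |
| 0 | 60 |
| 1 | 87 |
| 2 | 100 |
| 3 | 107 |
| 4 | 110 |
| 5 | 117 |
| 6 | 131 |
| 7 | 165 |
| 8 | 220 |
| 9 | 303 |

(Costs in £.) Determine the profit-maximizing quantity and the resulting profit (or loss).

Tabulate TR − TC: q=0: -60; q=1: -33; q=2: 8; q=3: 55; q=4: 106; q=5: 153; q=6: 193; q=7: 213; q=8: 212; q=9: 183.
Profit is maximized at q = 7. AVC there is 105/7 = £15 ≤ P, so producing beats shutting down (which would give -£60).

q = 7; profit = £213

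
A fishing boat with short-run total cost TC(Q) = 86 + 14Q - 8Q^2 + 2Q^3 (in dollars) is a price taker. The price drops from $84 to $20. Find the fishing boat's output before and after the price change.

Output falls from 5 to 3

AVC = 14 - 8Q + 2Q^2, minimized at Q = 2 where min AVC = $6. MC = 14 - 16Q + 6Q^2.
At P = $84 ≥ min AVC, set P = MC on the rising branch: Q = 5.
At P = $20 ≥ min AVC, set P = MC: Q = 3. The firm stays open but cuts output.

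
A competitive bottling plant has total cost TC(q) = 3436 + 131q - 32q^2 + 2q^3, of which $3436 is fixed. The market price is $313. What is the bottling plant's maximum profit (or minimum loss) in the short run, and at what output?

AVC = 131 - 32q + 2q^2 has its minimum $3 at q = 8; price $313 clears that bar, so the firm operates.
MC = 131 - 64q + 6q^2. Setting P = MC and taking the root on the rising branch gives q* = 13.
TR = 313·13 = 4069. TC = 3436 + 689 = 4125. Profit = 4069 − 4125 = -$56.
That loss of $56 beats the $3436 the firm would lose by shutting down; producing recovers $3380 of fixed cost.

Profit = -$56 at q = 13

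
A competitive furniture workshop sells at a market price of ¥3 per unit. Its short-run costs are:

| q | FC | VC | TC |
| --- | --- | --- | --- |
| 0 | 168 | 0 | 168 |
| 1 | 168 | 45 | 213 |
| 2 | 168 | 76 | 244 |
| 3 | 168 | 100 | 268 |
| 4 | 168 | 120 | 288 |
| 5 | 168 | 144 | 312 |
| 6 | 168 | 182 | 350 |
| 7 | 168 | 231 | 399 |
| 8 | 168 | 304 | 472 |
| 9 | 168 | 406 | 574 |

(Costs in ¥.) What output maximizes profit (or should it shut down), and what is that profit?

Tabulate TR − TC: q=0: -168; q=1: -210; q=2: -238; q=3: -259; q=4: -276; q=5: -297; q=6: -332; q=7: -378; q=8: -448; q=9: -547.
Profit is highest at q = 0. Equivalently, the lowest AVC in the table is 144/5 ≈ ¥28.80 at q = 5, and P = ¥3 falls below it — price never covers variable cost, so the firm shuts down and loses only its fixed cost.

q = 0 (shut down); profit = -¥168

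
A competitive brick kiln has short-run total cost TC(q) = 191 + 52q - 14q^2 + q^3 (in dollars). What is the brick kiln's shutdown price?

$3 per unit

Short-run supply begins at min AVC. From VC = 52q - 14q^2 + q^3, AVC = 52 - 14q + q^2.
dAVC/dq = -14 + 2q = 0 gives q = 7. min AVC = 52 - 14·7 + 7^2 = 3.
For P < $3 the firm produces nothing.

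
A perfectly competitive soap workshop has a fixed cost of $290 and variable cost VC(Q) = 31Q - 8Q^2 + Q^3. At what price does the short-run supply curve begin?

Short-run supply begins at min AVC. From VC = 31Q - 8Q^2 + Q^3, AVC = 31 - 8Q + Q^2.
At the minimum of AVC, MC = AVC. MC = 31 - 16Q + 3Q^2; setting MC = AVC gives 2Q^2 - 8Q = 0, so Q = 4. min AVC = 15.
For P < $15 the firm produces nothing.

$15 per unit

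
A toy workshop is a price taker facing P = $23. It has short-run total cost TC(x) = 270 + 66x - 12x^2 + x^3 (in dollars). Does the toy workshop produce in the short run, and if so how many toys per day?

Variable cost is VC = 66x - 12x^2 + x^3, so AVC = VC/x = 66 - 12x + x^2 and MC = dTC/dx = 66 - 24x + 3x^2.
The AVC parabola has its vertex at x = 12/2 = 6, where AVC = 66 - 12·6 + 6^2 = $30.
Since P = $23 < min AVC = $30, price fails to cover variable cost at any output.
Shutting down limits the loss to fixed cost, $270.

Shut down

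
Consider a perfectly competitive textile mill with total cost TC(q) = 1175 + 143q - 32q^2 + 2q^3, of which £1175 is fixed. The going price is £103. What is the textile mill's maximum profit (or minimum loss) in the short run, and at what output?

Profit = -£375 at q = 10

AVC = 143 - 32q + 2q^2; min AVC = £15 at q = 8. Since P = £103 ≥ min AVC, the firm produces.
With MC = 143 - 64q + 6q^2, P = MC on the upward-sloping part at q* = 10.
TR = 103·10 = 1030. TC = 1175 + 230 = 1405. Profit = 1030 − 1405 = -£375.
Shutting down would mean losing the fixed cost of £1175, so operating at a loss of £375 is better by £800.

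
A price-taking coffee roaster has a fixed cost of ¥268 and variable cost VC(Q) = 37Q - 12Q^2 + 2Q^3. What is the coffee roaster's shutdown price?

The firm shuts down when price falls below the minimum of average variable cost. AVC = VC/Q = 37 - 12Q + 2Q^2.
dAVC/dQ = -12 + 4Q = 0 gives Q = 3. min AVC = 37 - 12·3 + 2·3^2 = 19.
So the shutdown price is ¥19.

¥19 per unit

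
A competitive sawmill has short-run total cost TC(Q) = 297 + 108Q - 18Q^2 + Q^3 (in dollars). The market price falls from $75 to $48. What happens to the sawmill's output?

Output falls from 11 to 10

MC = 108 - 36Q + 3Q^2; the shutdown threshold is min AVC = $27 (at Q = 9).
At P = $75 ≥ min AVC, set P = MC on the rising branch: Q = 11.
At P = $48 ≥ min AVC, set P = MC: Q = 10. The firm stays open but cuts output.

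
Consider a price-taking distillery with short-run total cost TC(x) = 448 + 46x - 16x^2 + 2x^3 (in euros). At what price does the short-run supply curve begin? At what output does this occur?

The shutdown price is the minimum of AVC. VC = 46x - 16x^2 + 2x^3, so AVC = 46 - 16x + 2x^2.
dAVC/dx = -16 + 4x = 0 gives x = 4. min AVC = 46 - 16·4 + 2·4^2 = 14.
For P < €14 the firm produces nothing.

€14 per unit, at x = 4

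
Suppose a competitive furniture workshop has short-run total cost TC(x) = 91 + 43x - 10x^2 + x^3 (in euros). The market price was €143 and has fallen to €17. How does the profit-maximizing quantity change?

AVC = 43 - 10x + x^2, minimized at x = 5 where min AVC = €18. MC = 43 - 20x + 3x^2.
At P = €143 ≥ min AVC, set P = MC on the rising branch: x = 10.
At P = €17 < min AVC = €18, price no longer covers variable cost at any output, so the firm shuts down: x = 0.

Output falls from 10 to 0 (the firm shuts down)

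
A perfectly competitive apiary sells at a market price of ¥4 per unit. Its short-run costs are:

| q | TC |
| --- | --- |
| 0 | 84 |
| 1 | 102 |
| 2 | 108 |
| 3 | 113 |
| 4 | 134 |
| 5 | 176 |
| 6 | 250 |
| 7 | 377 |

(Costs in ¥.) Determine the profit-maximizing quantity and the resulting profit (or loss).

Compute π = P·q − TC at each output: q=0: -84; q=1: -98; q=2: -100; q=3: -101; q=4: -118; q=5: -156; q=6: -226; q=7: -349.
Profit is highest at q = 0. Equivalently, the lowest AVC in the table is 29/3 ≈ ¥9.67 at q = 3, and P = ¥4 falls below it — price never covers variable cost, so the firm shuts down and loses only its fixed cost.

q = 0 (shut down); profit = -¥84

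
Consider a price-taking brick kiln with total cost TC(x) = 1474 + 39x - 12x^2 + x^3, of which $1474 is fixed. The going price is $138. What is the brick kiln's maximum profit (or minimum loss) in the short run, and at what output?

AVC = 39 - 12x + x^2 has its minimum $3 at x = 6; price $138 clears that bar, so the firm operates.
MC = 39 - 24x + 3x^2. Setting P = MC and taking the root on the rising branch gives x* = 11.
TR = 138·11 = 1518. TC = 1474 + 308 = 1782. Profit = 1518 − 1782 = -$264.
By producing, the firm covers all variable cost plus $1210 of fixed cost; shutting down would lose the full $1474.

Profit = -$264 at x = 11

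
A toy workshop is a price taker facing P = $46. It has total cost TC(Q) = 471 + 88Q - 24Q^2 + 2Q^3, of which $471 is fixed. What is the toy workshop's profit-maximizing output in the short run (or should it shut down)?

Produce at Q = 7

Strip out fixed cost: VC = 88Q - 24Q^2 + 2Q^3. Then AVC = 88 - 24Q + 2Q^2 and MC = 88 - 48Q + 6Q^2.
AVC is minimized where dAVC/dQ = -24 + 4Q = 0, at Q = 6; min AVC = 88 - 24·6 + 2·6^2 = $16.
Since P = $46 ≥ min AVC = $16, price covers variable cost and the firm should produce.
Set P = MC: 46 = 88 - 48Q + 6Q^2 → 42 - 48Q + 6Q^2 = 0. The roots are Q = 1 and Q = 7; the profit-maximizing output is on the rising part of MC, so Q* = 7.
Check: AVC at Q = 7 is $18 ≤ P, so revenue covers variable cost.
Profit = P·Q − TC = 46·7 − 597 = -$275, a loss, but smaller than the $471 fixed cost the firm would lose by shutting down.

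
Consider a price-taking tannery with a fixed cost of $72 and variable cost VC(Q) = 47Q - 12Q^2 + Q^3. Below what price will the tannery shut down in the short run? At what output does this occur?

$11 per unit, at Q = 6

The shutdown price is the minimum of AVC. VC = 47Q - 12Q^2 + Q^3, so AVC = 47 - 12Q + Q^2.
dAVC/dQ = -12 + 2Q = 0 gives Q = 6. min AVC = 47 - 12·6 + 6^2 = 11.
For P < $11 the firm produces nothing.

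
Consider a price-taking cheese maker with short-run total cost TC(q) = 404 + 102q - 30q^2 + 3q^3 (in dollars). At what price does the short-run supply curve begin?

Short-run supply begins at min AVC. From VC = 102q - 30q^2 + 3q^3, AVC = 102 - 30q + 3q^2.
At the minimum of AVC, MC = AVC. MC = 102 - 60q + 9q^2; setting MC = AVC gives 6q^2 - 30q = 0, so q = 5. min AVC = 27.
So the shutdown price is $27.

$27 per unit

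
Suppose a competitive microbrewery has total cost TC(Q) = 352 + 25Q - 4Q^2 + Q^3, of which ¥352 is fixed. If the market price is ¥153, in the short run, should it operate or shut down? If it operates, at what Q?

From TC, MC = TC'(Q) = 25 - 8Q + 3Q^2 and AVC = VC/Q = 25 - 4Q + Q^2.
AVC is minimized where dAVC/dQ = -4 + 2Q = 0, at Q = 2; min AVC = 25 - 4·2 + 2^2 = ¥21.
Because ¥153 ≥ ¥21, revenue can cover variable cost; the firm operates.
Solving P = MC: -128 - 8Q + 3Q^2 = 0 ⇒ Q = -16/3 or 8. On the upward-sloping branch, Q* = 8.
Check: AVC at Q = 8 is ¥57 ≤ P, so revenue covers variable cost.
Profit = P·Q − TC = 153·8 − 808 = ¥416.

Produce at Q = 8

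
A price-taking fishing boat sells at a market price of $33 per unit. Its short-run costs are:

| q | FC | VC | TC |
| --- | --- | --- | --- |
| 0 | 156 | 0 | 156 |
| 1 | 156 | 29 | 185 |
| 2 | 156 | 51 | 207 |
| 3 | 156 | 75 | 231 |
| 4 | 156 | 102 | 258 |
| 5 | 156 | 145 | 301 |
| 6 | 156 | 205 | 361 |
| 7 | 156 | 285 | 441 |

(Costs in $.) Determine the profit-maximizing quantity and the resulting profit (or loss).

Profit at each row (π = 33q − TC): q=0: -156; q=1: -152; q=2: -141; q=3: -132; q=4: -126; q=5: -136; q=6: -163; q=7: -210.
Profit is maximized at q = 4. AVC there is 102/4 = $25.50 ≤ P, so producing beats shutting down (which would give -$156).

q = 4; profit = -$126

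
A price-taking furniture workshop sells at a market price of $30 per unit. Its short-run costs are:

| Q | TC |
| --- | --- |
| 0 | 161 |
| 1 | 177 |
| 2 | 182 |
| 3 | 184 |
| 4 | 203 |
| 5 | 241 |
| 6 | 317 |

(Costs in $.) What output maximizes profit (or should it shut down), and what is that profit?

Q = 4; profit = -$83

Compute π = P·Q − TC at each output: Q=0: -161; Q=1: -147; Q=2: -122; Q=3: -94; Q=4: -83; Q=5: -91; Q=6: -137.
Profit is maximized at Q = 4. AVC there is 42/4 = $10.50 ≤ P, so producing beats shutting down (which would give -$161).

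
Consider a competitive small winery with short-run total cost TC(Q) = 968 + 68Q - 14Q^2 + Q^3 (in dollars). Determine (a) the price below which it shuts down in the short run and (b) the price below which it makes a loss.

Shutdown price = min AVC. AVC = 68 - 14Q + Q^2, with vertex at Q = 7 and minimum $19.
ATC = 968/Q + 68 - 14Q + Q^2. Setting dATC/dQ = −968/Q^2 − 14 + 2Q = 0 gives Q = 11 (since 2·11^3 − 14·11^2 = 968).
min ATC = 968/11 + 68 − 14·11 + 11^2 = $123. That is the break-even price.
Between these two prices the firm operates at a loss; above $123 it earns a profit.

Shutdown price = $19; break-even price = $123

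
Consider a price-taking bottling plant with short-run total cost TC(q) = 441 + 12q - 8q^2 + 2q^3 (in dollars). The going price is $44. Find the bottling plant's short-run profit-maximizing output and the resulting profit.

AVC = 12 - 8q + 2q^2 has its minimum $4 at q = 2; price $44 clears that bar, so the firm operates.
With MC = 12 - 16q + 6q^2, P = MC on the upward-sloping part at q* = 4.
TR = 44·4 = 176. TC = 441 + 48 = 489. Profit = 176 − 489 = -$313.
By producing, the firm covers all variable cost plus $128 of fixed cost; shutting down would lose the full $441.

Profit = -$313 at q = 4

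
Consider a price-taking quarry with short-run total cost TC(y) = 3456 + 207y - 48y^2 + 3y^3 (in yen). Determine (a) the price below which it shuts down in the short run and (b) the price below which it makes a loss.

Shutdown price = ¥15; break-even price = ¥351

AVC = 207 - 48y + 3y^2; minimized at y = 8, giving min AVC = ¥15. That is the shutdown price.
ATC = 3456/y + 207 - 48y + 3y^2. Setting dATC/dy = −3456/y^2 − 48 + 6y = 0 gives y = 12 (since 6·12^3 − 48·12^2 = 3456).
min ATC = 3456/12 + 207 − 48·12 + 3·12^2 = ¥351. That is the break-even price.
Between these two prices the firm operates at a loss; above ¥351 it earns a profit.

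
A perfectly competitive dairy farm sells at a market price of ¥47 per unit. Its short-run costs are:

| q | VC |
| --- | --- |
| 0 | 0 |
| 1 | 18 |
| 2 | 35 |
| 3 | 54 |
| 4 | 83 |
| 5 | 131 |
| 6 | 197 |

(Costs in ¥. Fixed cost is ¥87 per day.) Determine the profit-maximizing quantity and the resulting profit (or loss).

Profit at each row (π = 47q − TC): q=0: -87; q=1: -58; q=2: -28; q=3: 0; q=4: 18; q=5: 17; q=6: -2.
Profit is maximized at q = 4. AVC there is 83/4 = ¥20.75 ≤ P, so producing beats shutting down (which would give -¥87).

q = 4; profit = ¥18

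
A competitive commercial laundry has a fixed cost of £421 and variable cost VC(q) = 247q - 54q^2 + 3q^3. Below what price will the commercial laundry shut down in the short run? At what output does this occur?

£4 per unit, at q = 9

Short-run supply begins at min AVC. From VC = 247q - 54q^2 + 3q^3, AVC = 247 - 54q + 3q^2.
At the minimum of AVC, MC = AVC. MC = 247 - 108q + 9q^2; setting MC = AVC gives 6q^2 - 54q = 0, so q = 9. min AVC = 4.
For P < £4 the firm produces nothing.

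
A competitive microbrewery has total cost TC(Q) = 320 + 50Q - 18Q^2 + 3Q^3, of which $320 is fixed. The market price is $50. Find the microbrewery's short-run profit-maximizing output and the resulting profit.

Profit = -$224 at Q = 4

AVC = 50 - 18Q + 3Q^2 has its minimum $23 at Q = 3; price $50 clears that bar, so the firm operates.
MC = 50 - 36Q + 9Q^2. Setting P = MC and taking the root on the rising branch gives Q* = 4.
TR = 50·4 = 200. TC = 320 + 104 = 424. Profit = 200 − 424 = -$224.
That loss of $224 beats the $320 the firm would lose by shutting down; producing recovers $96 of fixed cost.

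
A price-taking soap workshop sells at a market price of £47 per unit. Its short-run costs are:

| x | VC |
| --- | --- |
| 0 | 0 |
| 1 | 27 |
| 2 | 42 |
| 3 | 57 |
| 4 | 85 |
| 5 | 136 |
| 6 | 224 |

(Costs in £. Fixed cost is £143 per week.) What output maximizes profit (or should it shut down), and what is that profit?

Tabulate TR − TC: x=0: -143; x=1: -123; x=2: -91; x=3: -59; x=4: -40; x=5: -44; x=6: -85.
Profit is maximized at x = 4. AVC there is 85/4 = £21.25 ≤ P, so producing beats shutting down (which would give -£143).

x = 4; profit = -£40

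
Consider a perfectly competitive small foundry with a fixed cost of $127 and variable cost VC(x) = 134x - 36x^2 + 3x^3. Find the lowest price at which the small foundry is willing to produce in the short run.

Short-run supply begins at min AVC. From VC = 134x - 36x^2 + 3x^3, AVC = 134 - 36x + 3x^2.
dAVC/dx = -36 + 6x = 0 gives x = 6. min AVC = 134 - 36·6 + 3·6^2 = 26.
For P < $26 the firm produces nothing.

$26 per unit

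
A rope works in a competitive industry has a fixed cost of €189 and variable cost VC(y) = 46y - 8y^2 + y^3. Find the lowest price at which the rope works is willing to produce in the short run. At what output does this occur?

The shutdown price is the minimum of AVC. VC = 46y - 8y^2 + y^3, so AVC = 46 - 8y + y^2.
dAVC/dy = -8 + 2y = 0 gives y = 4. min AVC = 46 - 8·4 + 4^2 = 30.
The firm shuts down for any P below €30.

€30 per unit, at y = 4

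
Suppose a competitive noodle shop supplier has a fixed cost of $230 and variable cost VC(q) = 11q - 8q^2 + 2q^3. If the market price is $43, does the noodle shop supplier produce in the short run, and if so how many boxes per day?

Variable cost is VC = 11q - 8q^2 + 2q^3, so AVC = VC/q = 11 - 8q + 2q^2 and MC = dTC/dq = 11 - 16q + 6q^2.
AVC hits its minimum where MC = AVC, at q = 2, giving min AVC = 11 - 8·2 + 2·2^2 = $3.
P = $43 exceeds min AVC = $3, so the firm stays open.
Solving P = MC: -32 - 16q + 6q^2 = 0 ⇒ q = -4/3 or 4. On the upward-sloping branch, q* = 4.
Check: AVC at q = 4 is $11 ≤ P, so revenue covers variable cost.
Profit = P·q − TC = 43·4 − 274 = -$102, a loss, but smaller than the $230 fixed cost the firm would lose by shutting down.

Produce at q = 4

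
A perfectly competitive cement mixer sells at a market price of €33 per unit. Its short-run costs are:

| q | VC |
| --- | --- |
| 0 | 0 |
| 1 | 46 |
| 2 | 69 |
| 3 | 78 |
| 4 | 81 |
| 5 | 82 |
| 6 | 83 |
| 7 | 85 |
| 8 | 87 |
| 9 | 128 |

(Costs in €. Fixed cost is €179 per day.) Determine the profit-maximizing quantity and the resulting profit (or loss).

Compute π = P·q − TC at each output: q=0: -179; q=1: -192; q=2: -182; q=3: -158; q=4: -128; q=5: -96; q=6: -64; q=7: -33; q=8: -2; q=9: -10.
Profit is maximized at q = 8. AVC there is 87/8 = €10.88 ≤ P, so producing beats shutting down (which would give -€179).

q = 8; profit = -€2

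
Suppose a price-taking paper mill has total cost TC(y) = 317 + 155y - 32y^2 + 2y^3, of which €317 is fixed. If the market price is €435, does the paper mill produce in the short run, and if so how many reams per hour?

Produce at y = 14

Variable cost is VC = 155y - 32y^2 + 2y^3, so AVC = VC/y = 155 - 32y + 2y^2 and MC = dTC/dy = 155 - 64y + 6y^2.
AVC is minimized where dAVC/dy = -32 + 4y = 0, at y = 8; min AVC = 155 - 32·8 + 2·8^2 = €27.
Because €435 ≥ €27, revenue can cover variable cost; the firm operates.
P = MC gives -280 - 64y + 6y^2 = 0, with roots -10/3 and 14. Take the larger (rising MC): y* = 14.
Check: AVC at y = 14 is €99 ≤ P, so revenue covers variable cost.
Profit = P·y − TC = 435·14 − 1703 = €4387.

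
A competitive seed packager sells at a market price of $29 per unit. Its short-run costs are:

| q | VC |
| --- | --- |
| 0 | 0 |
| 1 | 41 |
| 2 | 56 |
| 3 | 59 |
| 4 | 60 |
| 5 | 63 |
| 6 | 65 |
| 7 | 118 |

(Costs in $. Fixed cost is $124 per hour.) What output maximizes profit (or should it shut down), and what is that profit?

Tabulate TR − TC: q=0: -124; q=1: -136; q=2: -122; q=3: -96; q=4: -68; q=5: -42; q=6: -15; q=7: -39.
Profit is maximized at q = 6. AVC there is 65/6 = $10.83 ≤ P, so producing beats shutting down (which would give -$124).

q = 6; profit = -$15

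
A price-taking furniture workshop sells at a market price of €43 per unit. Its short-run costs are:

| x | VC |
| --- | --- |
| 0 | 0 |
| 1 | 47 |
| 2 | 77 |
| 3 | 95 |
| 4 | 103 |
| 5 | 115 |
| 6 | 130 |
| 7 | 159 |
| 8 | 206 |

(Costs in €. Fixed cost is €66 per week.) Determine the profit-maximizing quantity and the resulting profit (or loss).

x = 7; profit = €76

Tabulate TR − TC: x=0: -66; x=1: -70; x=2: -57; x=3: -32; x=4: 3; x=5: 34; x=6: 62; x=7: 76; x=8: 72.
Profit is maximized at x = 7. AVC there is 159/7 = €22.71 ≤ P, so producing beats shutting down (which would give -€66).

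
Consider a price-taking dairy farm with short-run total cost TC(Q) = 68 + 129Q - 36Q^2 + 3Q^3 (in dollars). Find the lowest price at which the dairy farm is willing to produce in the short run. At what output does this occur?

$21 per unit, at Q = 6

The firm shuts down when price falls below the minimum of average variable cost. AVC = VC/Q = 129 - 36Q + 3Q^2.
At the minimum of AVC, MC = AVC. MC = 129 - 72Q + 9Q^2; setting MC = AVC gives 6Q^2 - 36Q = 0, so Q = 6. min AVC = 21.
The firm shuts down for any P below $21.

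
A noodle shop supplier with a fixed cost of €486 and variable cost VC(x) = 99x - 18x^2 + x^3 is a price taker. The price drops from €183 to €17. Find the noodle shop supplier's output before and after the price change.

AVC = 99 - 18x + x^2, minimized at x = 9 where min AVC = €18. MC = 99 - 36x + 3x^2.
At P = €183 ≥ min AVC, set P = MC on the rising branch: x = 14.
At P = €17 < min AVC = €18, price no longer covers variable cost at any output, so the firm shuts down: x = 0.

Output falls from 14 to 0 (the firm shuts down)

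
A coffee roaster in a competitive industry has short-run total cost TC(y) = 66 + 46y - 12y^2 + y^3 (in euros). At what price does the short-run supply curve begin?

Short-run supply begins at min AVC. From VC = 46y - 12y^2 + y^3, AVC = 46 - 12y + y^2.
At the minimum of AVC, MC = AVC. MC = 46 - 24y + 3y^2; setting MC = AVC gives 2y^2 - 12y = 0, so y = 6. min AVC = 10.
The firm shuts down for any P below €10.

€10 per unit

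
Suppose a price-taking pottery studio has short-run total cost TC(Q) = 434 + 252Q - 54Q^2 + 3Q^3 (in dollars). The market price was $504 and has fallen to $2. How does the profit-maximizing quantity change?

MC = 252 - 108Q + 9Q^2; the shutdown threshold is min AVC = $9 (at Q = 9).
At P = $504 ≥ min AVC, set P = MC on the rising branch: Q = 14.
At P = $2 < min AVC = $9, price no longer covers variable cost at any output, so the firm shuts down: Q = 0.

Output falls from 14 to 0 (the firm shuts down)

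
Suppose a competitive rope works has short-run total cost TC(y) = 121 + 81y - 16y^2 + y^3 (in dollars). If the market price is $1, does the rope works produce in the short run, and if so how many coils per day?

Shut down

Strip out fixed cost: VC = 81y - 16y^2 + y^3. Then AVC = 81 - 16y + y^2 and MC = 81 - 32y + 3y^2.
AVC is minimized where dAVC/dy = -16 + 2y = 0, at y = 8; min AVC = 81 - 16·8 + 8^2 = $17.
P = $1 lies below min AVC = $17; no output level covers variable cost.
The firm minimizes its loss by shutting down and losing only its fixed cost of $121.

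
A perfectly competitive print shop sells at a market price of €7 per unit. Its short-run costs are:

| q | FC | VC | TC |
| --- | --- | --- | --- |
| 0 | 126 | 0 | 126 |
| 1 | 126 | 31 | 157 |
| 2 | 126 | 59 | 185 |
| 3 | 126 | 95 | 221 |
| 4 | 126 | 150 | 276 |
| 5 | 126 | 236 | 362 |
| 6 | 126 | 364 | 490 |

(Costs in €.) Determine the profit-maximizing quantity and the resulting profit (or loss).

Compute π = P·q − TC at each output: q=0: -126; q=1: -150; q=2: -171; q=3: -200; q=4: -248; q=5: -327; q=6: -448.
Profit is highest at q = 0. Equivalently, the lowest AVC in the table is 59/2 ≈ €29.50 at q = 2, and P = €7 falls below it — price never covers variable cost, so the firm shuts down and loses only its fixed cost.

q = 0 (shut down); profit = -€126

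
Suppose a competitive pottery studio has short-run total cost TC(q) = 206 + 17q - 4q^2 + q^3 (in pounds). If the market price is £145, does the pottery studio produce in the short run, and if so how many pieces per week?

Produce at q = 8

Strip out fixed cost: VC = 17q - 4q^2 + q^3. Then AVC = 17 - 4q + q^2 and MC = 17 - 8q + 3q^2.
AVC hits its minimum where MC = AVC, at q = 2, giving min AVC = 17 - 4·2 + 2^2 = £13.
Because £145 ≥ £13, revenue can cover variable cost; the firm operates.
Set P = MC: 145 = 17 - 8q + 3q^2 → -128 - 8q + 3q^2 = 0. The roots are q = -16/3 and q = 8; the profit-maximizing output is on the rising part of MC, so q* = 8.
Check: AVC at q = 8 is £49 ≤ P, so revenue covers variable cost.
Profit = P·q − TC = 145·8 − 598 = £562.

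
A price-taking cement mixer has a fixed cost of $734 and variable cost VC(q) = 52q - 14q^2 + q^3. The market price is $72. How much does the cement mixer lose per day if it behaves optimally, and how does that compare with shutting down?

AVC = 52 - 14q + q^2; min AVC = $3 at q = 7. Since P = $72 ≥ min AVC, the firm produces.
With MC = 52 - 28q + 3q^2, P = MC on the upward-sloping part at q* = 10.
TR = 72·10 = 720. TC = 734 + 120 = 854. Profit = 720 − 854 = -$134.
By producing, the firm covers all variable cost plus $600 of fixed cost; shutting down would lose the full $734.

Profit = -$134 at q = 10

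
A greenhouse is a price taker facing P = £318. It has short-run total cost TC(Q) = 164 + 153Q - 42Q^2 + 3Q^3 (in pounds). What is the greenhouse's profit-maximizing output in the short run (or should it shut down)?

Strip out fixed cost: VC = 153Q - 42Q^2 + 3Q^3. Then AVC = 153 - 42Q + 3Q^2 and MC = 153 - 84Q + 9Q^2.
AVC is minimized where dAVC/dQ = -42 + 6Q = 0, at Q = 7; min AVC = 153 - 42·7 + 3·7^2 = £6.
Since P = £318 ≥ min AVC = £6, price covers variable cost and the firm should produce.
P = MC gives -165 - 84Q + 9Q^2 = 0, with roots -5/3 and 11. Take the larger (rising MC): Q* = 11.
Check: AVC at Q = 11 is £54 ≤ P, so revenue covers variable cost.
Profit = P·Q − TC = 318·11 − 758 = £2740.

Produce at Q = 11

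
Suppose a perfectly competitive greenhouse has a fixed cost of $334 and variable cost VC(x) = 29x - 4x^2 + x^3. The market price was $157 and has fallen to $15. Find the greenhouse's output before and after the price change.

MC = 29 - 8x + 3x^2; the shutdown threshold is min AVC = $25 (at x = 2).
At P = $157 ≥ min AVC, set P = MC on the rising branch: x = 8.
At P = $15 < min AVC = $25, price no longer covers variable cost at any output, so the firm shuts down: x = 0.

Output falls from 8 to 0 (the firm shuts down)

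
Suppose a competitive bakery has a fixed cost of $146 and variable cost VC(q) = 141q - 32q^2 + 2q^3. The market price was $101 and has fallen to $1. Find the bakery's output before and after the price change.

MC = 141 - 64q + 6q^2; the shutdown threshold is min AVC = $13 (at q = 8).
With P = $101 above the shutdown price, P = MC gives q = 10.
At P = $1 < min AVC = $13, price no longer covers variable cost at any output, so the firm shuts down: q = 0.

Output falls from 10 to 0 (the firm shuts down)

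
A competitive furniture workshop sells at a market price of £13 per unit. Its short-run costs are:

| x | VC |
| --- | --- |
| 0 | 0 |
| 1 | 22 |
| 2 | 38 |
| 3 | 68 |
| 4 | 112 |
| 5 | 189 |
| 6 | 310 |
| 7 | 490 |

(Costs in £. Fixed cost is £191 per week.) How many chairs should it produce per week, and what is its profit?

Tabulate TR − TC: x=0: -191; x=1: -200; x=2: -203; x=3: -220; x=4: -251; x=5: -315; x=6: -423; x=7: -590.
Profit is highest at x = 0. Equivalently, the lowest AVC in the table is 38/2 ≈ £19 at x = 2, and P = £13 falls below it — price never covers variable cost, so the firm shuts down and loses only its fixed cost.

x = 0 (shut down); profit = -£191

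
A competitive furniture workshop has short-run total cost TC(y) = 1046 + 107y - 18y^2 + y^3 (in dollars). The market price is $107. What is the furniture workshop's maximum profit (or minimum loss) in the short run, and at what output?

Profit = -$182 at y = 12

AVC = 107 - 18y + y^2; min AVC = $26 at y = 9. Since P = $107 ≥ min AVC, the firm produces.
MC = 107 - 36y + 3y^2. Setting P = MC and taking the root on the rising branch gives y* = 12.
TR = 107·12 = 1284. TC = 1046 + 420 = 1466. Profit = 1284 − 1466 = -$182.
That loss of $182 beats the $1046 the firm would lose by shutting down; producing recovers $864 of fixed cost.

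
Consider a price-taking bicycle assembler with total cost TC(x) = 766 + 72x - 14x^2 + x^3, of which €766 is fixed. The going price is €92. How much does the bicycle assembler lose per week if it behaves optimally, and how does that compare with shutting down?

AVC = 72 - 14x + x^2; min AVC = €23 at x = 7. Since P = €92 ≥ min AVC, the firm produces.
With MC = 72 - 28x + 3x^2, P = MC on the upward-sloping part at x* = 10.
TR = 92·10 = 920. TC = 766 + 320 = 1086. Profit = 920 − 1086 = -€166.
Shutting down would mean losing the fixed cost of €766, so operating at a loss of €166 is better by €600.

Profit = -€166 at x = 10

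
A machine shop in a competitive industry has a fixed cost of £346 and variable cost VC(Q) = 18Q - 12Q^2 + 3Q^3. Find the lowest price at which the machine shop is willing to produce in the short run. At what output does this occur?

£6 per unit, at Q = 2

The firm shuts down when price falls below the minimum of average variable cost. AVC = VC/Q = 18 - 12Q + 3Q^2.
dAVC/dQ = -12 + 6Q = 0 gives Q = 2. min AVC = 18 - 12·2 + 3·2^2 = 6.
For P < £6 the firm produces nothing.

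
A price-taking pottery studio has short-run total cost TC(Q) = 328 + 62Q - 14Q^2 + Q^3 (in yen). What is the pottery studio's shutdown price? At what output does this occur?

The firm shuts down when price falls below the minimum of average variable cost. AVC = VC/Q = 62 - 14Q + Q^2.
At the minimum of AVC, MC = AVC. MC = 62 - 28Q + 3Q^2; setting MC = AVC gives 2Q^2 - 14Q = 0, so Q = 7. min AVC = 13.
The firm shuts down for any P below ¥13.

¥13 per unit, at Q = 7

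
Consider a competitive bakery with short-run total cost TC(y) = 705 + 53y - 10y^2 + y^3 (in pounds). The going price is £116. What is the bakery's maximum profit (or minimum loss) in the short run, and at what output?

AVC = 53 - 10y + y^2 has its minimum £28 at y = 5; price £116 clears that bar, so the firm operates.
MC = 53 - 20y + 3y^2. Setting P = MC and taking the root on the rising branch gives y* = 9.
TR = 116·9 = 1044. TC = 705 + 396 = 1101. Profit = 1044 − 1101 = -£57.
Shutting down would mean losing the fixed cost of £705, so operating at a loss of £57 is better by £648.

Profit = -£57 at y = 9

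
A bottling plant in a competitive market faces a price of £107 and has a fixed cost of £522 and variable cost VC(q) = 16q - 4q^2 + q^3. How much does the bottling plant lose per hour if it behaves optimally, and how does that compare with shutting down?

Profit = -£32 at q = 7

AVC = 16 - 4q + q^2 has its minimum £12 at q = 2; price £107 clears that bar, so the firm operates.
With MC = 16 - 8q + 3q^2, P = MC on the upward-sloping part at q* = 7.
TR = 107·7 = 749. TC = 522 + 259 = 781. Profit = 749 − 781 = -£32.
Shutting down would mean losing the fixed cost of £522, so operating at a loss of £32 is better by £490.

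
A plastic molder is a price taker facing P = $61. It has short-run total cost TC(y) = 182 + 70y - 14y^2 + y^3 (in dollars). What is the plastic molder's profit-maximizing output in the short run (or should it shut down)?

Produce at y = 9

Variable cost is VC = 70y - 14y^2 + y^3, so AVC = VC/y = 70 - 14y + y^2 and MC = dTC/dy = 70 - 28y + 3y^2.
AVC is minimized where dAVC/dy = -14 + 2y = 0, at y = 7; min AVC = 70 - 14·7 + 7^2 = $21.
Since P = $61 ≥ min AVC = $21, price covers variable cost and the firm should produce.
P = MC gives 9 - 28y + 3y^2 = 0, with roots 1/3 and 9. Take the larger (rising MC): y* = 9.
Check: AVC at y = 9 is $25 ≤ P, so revenue covers variable cost.
Profit = P·y − TC = 61·9 − 407 = $142.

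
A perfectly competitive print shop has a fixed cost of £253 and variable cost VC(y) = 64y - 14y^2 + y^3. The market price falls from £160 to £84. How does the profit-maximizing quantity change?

Output falls from 12 to 10

AVC = 64 - 14y + y^2, minimized at y = 7 where min AVC = £15. MC = 64 - 28y + 3y^2.
At P = £160 ≥ min AVC, set P = MC on the rising branch: y = 12.
At P = £84 ≥ min AVC, set P = MC: y = 10. The firm stays open but cuts output.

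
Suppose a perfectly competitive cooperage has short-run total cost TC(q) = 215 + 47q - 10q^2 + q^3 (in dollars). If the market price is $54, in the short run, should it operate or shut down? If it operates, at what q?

Produce at q = 7

Strip out fixed cost: VC = 47q - 10q^2 + q^3. Then AVC = 47 - 10q + q^2 and MC = 47 - 20q + 3q^2.
AVC hits its minimum where MC = AVC, at q = 5, giving min AVC = 47 - 10·5 + 5^2 = $22.
Since P = $54 ≥ min AVC = $22, price covers variable cost and the firm should produce.
Set P = MC: 54 = 47 - 20q + 3q^2 → -7 - 20q + 3q^2 = 0. The roots are q = -1/3 and q = 7; the profit-maximizing output is on the rising part of MC, so q* = 7.
Check: AVC at q = 7 is $26 ≤ P, so revenue covers variable cost.
Profit = P·q − TC = 54·7 − 397 = -$19, a loss, but smaller than the $215 fixed cost the firm would lose by shutting down.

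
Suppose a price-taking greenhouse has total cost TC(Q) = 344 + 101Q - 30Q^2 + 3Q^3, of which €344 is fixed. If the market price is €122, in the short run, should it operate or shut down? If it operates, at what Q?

From TC, MC = TC'(Q) = 101 - 60Q + 9Q^2 and AVC = VC/Q = 101 - 30Q + 3Q^2.
AVC is minimized where dAVC/dQ = -30 + 6Q = 0, at Q = 5; min AVC = 101 - 30·5 + 3·5^2 = €26.
P = €122 exceeds min AVC = €26, so the firm stays open.
Set P = MC: 122 = 101 - 60Q + 9Q^2 → -21 - 60Q + 9Q^2 = 0. The roots are Q = -1/3 and Q = 7; the profit-maximizing output is on the rising part of MC, so Q* = 7.
Check: AVC at Q = 7 is €38 ≤ P, so revenue covers variable cost.
Profit = P·Q − TC = 122·7 − 610 = €244.

Produce at Q = 7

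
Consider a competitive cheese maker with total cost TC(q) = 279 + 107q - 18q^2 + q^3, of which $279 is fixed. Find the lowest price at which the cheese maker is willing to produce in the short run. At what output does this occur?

The firm shuts down when price falls below the minimum of average variable cost. AVC = VC/q = 107 - 18q + q^2.
dAVC/dq = -18 + 2q = 0 gives q = 9. min AVC = 107 - 18·9 + 9^2 = 26.
The firm shuts down for any P below $26.

$26 per unit, at q = 9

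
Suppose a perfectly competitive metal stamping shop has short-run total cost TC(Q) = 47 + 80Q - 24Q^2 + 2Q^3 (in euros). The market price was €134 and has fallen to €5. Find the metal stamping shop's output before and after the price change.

MC = 80 - 48Q + 6Q^2; the shutdown threshold is min AVC = €8 (at Q = 6).
With P = €134 above the shutdown price, P = MC gives Q = 9.
At P = €5 < min AVC = €8, price no longer covers variable cost at any output, so the firm shuts down: Q = 0.

Output falls from 9 to 0 (the firm shuts down)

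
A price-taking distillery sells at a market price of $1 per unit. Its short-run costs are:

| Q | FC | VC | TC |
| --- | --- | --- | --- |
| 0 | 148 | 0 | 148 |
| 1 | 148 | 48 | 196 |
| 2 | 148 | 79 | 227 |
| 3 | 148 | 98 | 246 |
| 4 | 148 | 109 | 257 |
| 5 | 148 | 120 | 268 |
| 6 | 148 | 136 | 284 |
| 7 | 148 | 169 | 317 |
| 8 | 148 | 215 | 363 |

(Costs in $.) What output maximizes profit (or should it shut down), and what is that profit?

Compute π = P·Q − TC at each output: Q=0: -148; Q=1: -195; Q=2: -225; Q=3: -243; Q=4: -253; Q=5: -263; Q=6: -278; Q=7: -310; Q=8: -355.
Profit is highest at Q = 0. Equivalently, the lowest AVC in the table is 136/6 ≈ $22.67 at Q = 6, and P = $1 falls below it — price never covers variable cost, so the firm shuts down and loses only its fixed cost.

Q = 0 (shut down); profit = -$148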